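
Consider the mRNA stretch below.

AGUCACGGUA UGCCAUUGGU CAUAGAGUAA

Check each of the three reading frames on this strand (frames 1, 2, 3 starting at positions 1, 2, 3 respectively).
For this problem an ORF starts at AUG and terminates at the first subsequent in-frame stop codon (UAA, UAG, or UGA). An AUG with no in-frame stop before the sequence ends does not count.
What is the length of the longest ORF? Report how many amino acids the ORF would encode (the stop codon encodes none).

6

Frame 1: AGU CAC GGU AUG CCA UUG GUC AUA GAG UAA — AUG at 10, stop UAA at 28 → 21 nt.
Frame 2: GUC ACG GUA UGC CAU UGG UCA UAG AGU — no AUG→stop ORF.
Frame 3: UCA CGG UAU GCC AUU GGU CAU AGA GUA — no AUG→stop ORF.
Longest: frame 1, positions 10–30, 21 nt = 7 codons = 6 aa. → 6 amino acids.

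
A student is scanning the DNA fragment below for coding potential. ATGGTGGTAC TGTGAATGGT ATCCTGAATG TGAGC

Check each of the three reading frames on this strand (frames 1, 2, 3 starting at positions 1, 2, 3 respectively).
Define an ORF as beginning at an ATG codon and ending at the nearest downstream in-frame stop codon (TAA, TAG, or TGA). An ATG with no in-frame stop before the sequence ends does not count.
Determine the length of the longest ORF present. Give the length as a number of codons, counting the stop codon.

5

Frame 1: ATG GTG GTA CTG TGA ATG GTA TCC TGA ATG TGA — ATG at 1, stop TGA at 13 → 15 nt; ATG at 16, stop TGA at 25 → 12 nt; ATG at 28, stop TGA at 31 → 6 nt.
Frame 2: TGG TGG TAC TGT GAA TGG TAT CCT GAA TGT GAG — no ATG→stop ORF.
Frame 3: GGT GGT ACT GTG AAT GGT ATC CTG AAT GTG AGC — no ATG→stop ORF.
Longest: frame 1, positions 1–15, 15 nt = 5 codons = 4 aa. → 5 codons.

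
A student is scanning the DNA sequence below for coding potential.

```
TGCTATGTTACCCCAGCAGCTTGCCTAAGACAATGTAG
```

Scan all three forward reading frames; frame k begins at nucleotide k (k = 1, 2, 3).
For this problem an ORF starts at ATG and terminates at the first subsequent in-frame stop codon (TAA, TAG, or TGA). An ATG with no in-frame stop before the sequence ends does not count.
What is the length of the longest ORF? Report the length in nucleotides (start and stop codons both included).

24

Frame 1: TGC TAT GTT ACC CCA GCA GCT TGC CTA AGA CAA TGT — no ATG→stop ORF.
Frame 2: GCT ATG TTA CCC CAG CAG CTT GCC TAA GAC AAT GTA — ATG at 5, stop TAA at 26 → 24 nt.
Frame 3: CTA TGT TAC CCC AGC AGC TTG CCT AAG ACA ATG TAG — ATG at 33, stop TAG at 36 → 6 nt.
Longest: frame 2, positions 5–28, 24 nt = 8 codons = 7 aa. → 24 nucleotides.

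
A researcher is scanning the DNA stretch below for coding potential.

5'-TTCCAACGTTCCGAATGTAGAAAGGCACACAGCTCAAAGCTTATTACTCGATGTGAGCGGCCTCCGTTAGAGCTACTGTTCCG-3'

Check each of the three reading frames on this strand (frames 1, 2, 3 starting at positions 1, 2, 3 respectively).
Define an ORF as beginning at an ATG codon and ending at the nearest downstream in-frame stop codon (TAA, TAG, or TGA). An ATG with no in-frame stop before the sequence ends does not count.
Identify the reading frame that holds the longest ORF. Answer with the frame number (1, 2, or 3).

Frame 1: TTC CAA CGT TCC GAA TGT AGA AAG GCA CAC AGC TCA AAG CTT ATT ACT CGA TGT GAG CGG CCT CCG TTA GAG CTA CTG TTC — no ATG→stop ORF.
Frame 2: TCC AAC GTT CCG AAT GTA GAA AGG CAC ACA GCT CAA AGC TTA TTA CTC GAT GTG AGC GGC CTC CGT TAG AGC TAC TGT TCC — no ATG→stop ORF.
Frame 3: CCA ACG TTC CGA ATG TAG AAA GGC ACA CAG CTC AAA GCT TAT TAC TCG ATG TGA GCG GCC TCC GTT AGA GCT ACT GTT CCG — ATG at 15, stop TAG at 18 → 6 nt; ATG at 51, stop TGA at 54 → 6 nt.
Longest ORF is 6 nt in frame 3 (positions 15–20).

3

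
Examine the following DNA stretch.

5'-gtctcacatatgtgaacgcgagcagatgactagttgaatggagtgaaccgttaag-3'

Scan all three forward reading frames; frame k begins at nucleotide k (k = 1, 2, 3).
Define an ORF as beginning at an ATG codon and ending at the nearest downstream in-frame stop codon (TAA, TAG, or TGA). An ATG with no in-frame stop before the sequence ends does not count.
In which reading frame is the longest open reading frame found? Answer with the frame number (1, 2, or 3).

2

Frame 1: GTC TCA CAT ATG TGA ACG CGA GCA GAT GAC TAG TTG AAT GGA GTG AAC CGT TAA — ATG at 10, stop TGA at 13 → 6 nt.
Frame 2: TCT CAC ATA TGT GAA CGC GAG CAG ATG ACT AGT TGA ATG GAG TGA ACC GTT AAG — ATG at 26, stop TGA at 35 → 12 nt; ATG at 38, stop TGA at 44 → 9 nt.
Frame 3: CTC ACA TAT GTG AAC GCG AGC AGA TGA CTA GTT GAA TGG AGT GAA CCG TTA — no ATG→stop ORF.
Longest ORF is 12 nt in frame 2 (positions 26–37).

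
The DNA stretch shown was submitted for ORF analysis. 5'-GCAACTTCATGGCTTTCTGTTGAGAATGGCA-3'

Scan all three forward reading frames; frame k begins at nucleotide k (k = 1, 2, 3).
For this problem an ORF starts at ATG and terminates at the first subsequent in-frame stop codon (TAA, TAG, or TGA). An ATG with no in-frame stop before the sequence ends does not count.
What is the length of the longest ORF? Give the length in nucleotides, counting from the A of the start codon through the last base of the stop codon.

Frame 1: GCA ACT TCA TGG CTT TCT GTT GAG AAT GGC — no ATG→stop ORF.
Frame 2: CAA CTT CAT GGC TTT CTG TTG AGA ATG GCA — no ATG→stop ORF.
Frame 3: AAC TTC ATG GCT TTC TGT TGA GAA TGG — ATG at 9, stop TGA at 21 → 15 nt.
Longest: frame 3, positions 9–23, 15 nt = 5 codons = 4 aa. → 15 nucleotides.

15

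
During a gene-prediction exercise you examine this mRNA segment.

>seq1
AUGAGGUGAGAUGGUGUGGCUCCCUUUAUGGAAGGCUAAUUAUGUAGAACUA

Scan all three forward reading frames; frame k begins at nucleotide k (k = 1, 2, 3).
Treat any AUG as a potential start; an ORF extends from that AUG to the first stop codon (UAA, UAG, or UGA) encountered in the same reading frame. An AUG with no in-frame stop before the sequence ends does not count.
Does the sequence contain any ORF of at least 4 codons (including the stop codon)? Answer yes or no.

Frame 1: AUG AGG UGA GAU GGU GUG GCU CCC UUU AUG GAA GGC UAA UUA UGU AGA ACU — AUG at 1, stop UGA at 7 → 9 nt; AUG at 28, stop UAA at 37 → 12 nt.
Frame 2: UGA GGU GAG AUG GUG UGG CUC CCU UUA UGG AAG GCU AAU UAU GUA GAA CUA — no AUG→stop ORF.
Frame 3: GAG GUG AGA UGG UGU GGC UCC CUU UAU GGA AGG CUA AUU AUG UAG AAC — AUG at 42, stop UAG at 45 → 6 nt.
Frame 1 has an ORF of 4 codons (positions 28–39) ≥ 4, so yes.

yes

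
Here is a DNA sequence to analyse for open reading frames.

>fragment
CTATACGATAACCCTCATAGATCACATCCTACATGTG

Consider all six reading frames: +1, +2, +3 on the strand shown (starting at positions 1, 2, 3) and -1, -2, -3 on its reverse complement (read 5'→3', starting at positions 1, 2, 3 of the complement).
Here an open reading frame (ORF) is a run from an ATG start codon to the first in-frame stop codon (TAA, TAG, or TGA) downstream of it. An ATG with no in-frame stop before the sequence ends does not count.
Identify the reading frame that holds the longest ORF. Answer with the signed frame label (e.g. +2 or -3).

-2

Reverse complement (5'→3'): CACATGTAGGATGTGATCTATGAGGGTTATCGTATAG
Frame +1: CTA TAC GAT AAC CCT CAT AGA TCA CAT CCT ACA TGT — no ATG→stop ORF.
Frame +2: TAT ACG ATA ACC CTC ATA GAT CAC ATC CTA CAT GTG — no ATG→stop ORF.
Frame +3: ATA CGA TAA CCC TCA TAG ATC ACA TCC TAC ATG — no ATG→stop ORF.
Frame -1: CAC ATG TAG GAT GTG ATC TAT GAG GGT TAT CGT ATA — ATG at 4, stop TAG at 7 → 6 nt.
Frame -2: ACA TGT AGG ATG TGA TCT ATG AGG GTT ATC GTA TAG — ATG at 11, stop TGA at 14 → 6 nt; ATG at 20, stop TAG at 35 → 18 nt.
Frame -3: CAT GTA GGA TGT GAT CTA TGA GGG TTA TCG TAT — no ATG→stop ORF.
Longest ORF is 18 nt in frame -2 (positions 20–37).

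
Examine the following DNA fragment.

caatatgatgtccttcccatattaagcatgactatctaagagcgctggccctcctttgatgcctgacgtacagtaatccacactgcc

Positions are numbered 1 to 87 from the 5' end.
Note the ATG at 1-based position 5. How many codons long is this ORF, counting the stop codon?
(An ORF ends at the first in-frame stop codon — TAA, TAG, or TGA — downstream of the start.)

7

Codons from position 5: ATG (5–7), ATG (8–10), TCC (11–13), TTC (14–16), CCA (17–19), TAT (20–22), TAA (23–25).
TAA is the first in-frame stop; that's 7 codons including the stop.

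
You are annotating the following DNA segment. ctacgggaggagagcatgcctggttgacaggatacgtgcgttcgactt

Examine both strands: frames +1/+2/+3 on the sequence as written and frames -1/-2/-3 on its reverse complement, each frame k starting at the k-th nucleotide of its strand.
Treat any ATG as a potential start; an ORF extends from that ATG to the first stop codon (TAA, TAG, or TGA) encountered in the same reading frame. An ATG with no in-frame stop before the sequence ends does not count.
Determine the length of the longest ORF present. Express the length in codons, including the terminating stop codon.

4

Reverse complement (5'→3'): AAGTCGAACGCACGTATCCTGTCAACCAGGCATGCTCTCCTCCCGTAG
Frame +1: CTA CGG GAG GAG AGC ATG CCT GGT TGA CAG GAT ACG TGC GTT CGA CTT — ATG at 16, stop TGA at 25 → 12 nt.
Frame +2: TAC GGG AGG AGA GCA TGC CTG GTT GAC AGG ATA CGT GCG TTC GAC — no ATG→stop ORF.
Frame +3: ACG GGA GGA GAG CAT GCC TGG TTG ACA GGA TAC GTG CGT TCG ACT — no ATG→stop ORF.
Frame -1: AAG TCG AAC GCA CGT ATC CTG TCA ACC AGG CAT GCT CTC CTC CCG TAG — no ATG→stop ORF.
Frame -2: AGT CGA ACG CAC GTA TCC TGT CAA CCA GGC ATG CTC TCC TCC CGT — no ATG→stop ORF.
Frame -3: GTC GAA CGC ACG TAT CCT GTC AAC CAG GCA TGC TCT CCT CCC GTA — no ATG→stop ORF.
Longest: frame +1, positions 16–27, 12 nt = 4 codons = 3 aa. → 4 codons.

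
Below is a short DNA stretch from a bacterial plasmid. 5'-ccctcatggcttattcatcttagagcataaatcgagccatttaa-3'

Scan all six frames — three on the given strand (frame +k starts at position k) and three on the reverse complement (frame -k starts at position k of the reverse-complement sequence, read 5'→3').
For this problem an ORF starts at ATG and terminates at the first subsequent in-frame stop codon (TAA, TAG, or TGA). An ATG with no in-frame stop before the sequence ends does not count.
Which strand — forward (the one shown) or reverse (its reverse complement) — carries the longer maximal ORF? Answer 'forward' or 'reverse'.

reverse

Reverse complement (5'→3'): TTAAATGGCTCGATTTATGCTCTAAGATGAATAAGCCATGAGGG
Frame +1: CCC TCA TGG CTT ATT CAT CTT AGA GCA TAA ATC GAG CCA TTT — no ATG→stop ORF.
Frame +2: CCT CAT GGC TTA TTC ATC TTA GAG CAT AAA TCG AGC CAT TTA — no ATG→stop ORF.
Frame +3: CTC ATG GCT TAT TCA TCT TAG AGC ATA AAT CGA GCC ATT TAA — ATG at 6, stop TAG at 21 → 18 nt.
Frame -1: TTA AAT GGC TCG ATT TAT GCT CTA AGA TGA ATA AGC CAT GAG — no ATG→stop ORF.
Frame -2: TAA ATG GCT CGA TTT ATG CTC TAA GAT GAA TAA GCC ATG AGG — ATG at 5, stop TAA at 23 → 21 nt; ATG at 17, stop TAA at 23 → 9 nt.
Frame -3: AAA TGG CTC GAT TTA TGC TCT AAG ATG AAT AAG CCA TGA GGG — ATG at 27, stop TGA at 39 → 15 nt.
Forward-strand max 18 nt; reverse-strand max 21 nt. The reverse strand has the longer ORF.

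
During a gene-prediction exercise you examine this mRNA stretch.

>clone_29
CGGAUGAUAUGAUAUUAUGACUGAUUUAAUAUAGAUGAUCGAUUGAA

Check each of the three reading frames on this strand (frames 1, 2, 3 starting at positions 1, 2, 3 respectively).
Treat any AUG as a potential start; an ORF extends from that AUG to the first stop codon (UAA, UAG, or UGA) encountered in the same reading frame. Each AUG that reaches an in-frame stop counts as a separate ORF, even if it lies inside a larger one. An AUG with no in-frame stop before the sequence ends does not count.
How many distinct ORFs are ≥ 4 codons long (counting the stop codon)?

Frame 1: CGG AUG AUA UGA UAU UAU GAC UGA UUU AAU AUA GAU GAU CGA UUG — AUG at 4, stop UGA at 10 → 9 nt.
Frame 2: GGA UGA UAU GAU AUU AUG ACU GAU UUA AUA UAG AUG AUC GAU UGA — AUG at 17, stop UAG at 32 → 18 nt; AUG at 35, stop UGA at 44 → 12 nt.
Frame 3: GAU GAU AUG AUA UUA UGA CUG AUU UAA UAU AGA UGA UCG AUU GAA — AUG at 9, stop UGA at 18 → 12 nt.
ORFs ≥ 4 codons: frame 2 17–34 (6 codons), frame 2 35–46 (4 codons), frame 3 9–20 (4 codons). Count = 3.

3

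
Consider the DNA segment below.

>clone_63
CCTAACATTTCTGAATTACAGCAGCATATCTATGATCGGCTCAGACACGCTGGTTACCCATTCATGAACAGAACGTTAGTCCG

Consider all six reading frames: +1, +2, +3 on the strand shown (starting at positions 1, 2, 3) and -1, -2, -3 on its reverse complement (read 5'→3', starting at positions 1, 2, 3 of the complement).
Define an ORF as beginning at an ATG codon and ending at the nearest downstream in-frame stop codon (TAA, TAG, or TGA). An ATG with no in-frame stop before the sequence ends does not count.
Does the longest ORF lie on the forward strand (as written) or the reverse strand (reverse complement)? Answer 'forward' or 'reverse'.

forward

Reverse complement (5'→3'): CGGACTAACGTTCTGTTCATGAATGGGTAACCAGCGTGTCTGAGCCGATCATAGATATGCTGCTGTAATTCAGAAATGTTAGG
Frame +1: CCT AAC ATT TCT GAA TTA CAG CAG CAT ATC TAT GAT CGG CTC AGA CAC GCT GGT TAC CCA TTC ATG AAC AGA ACG TTA GTC — no ATG→stop ORF.
Frame +2: CTA ACA TTT CTG AAT TAC AGC AGC ATA TCT ATG ATC GGC TCA GAC ACG CTG GTT ACC CAT TCA TGA ACA GAA CGT TAG TCC — ATG at 32, stop TGA at 65 → 36 nt.
Frame +3: TAA CAT TTC TGA ATT ACA GCA GCA TAT CTA TGA TCG GCT CAG ACA CGC TGG TTA CCC ATT CAT GAA CAG AAC GTT AGT CCG — no ATG→stop ORF.
Frame -1: CGG ACT AAC GTT CTG TTC ATG AAT GGG TAA CCA GCG TGT CTG AGC CGA TCA TAG ATA TGC TGC TGT AAT TCA GAA ATG TTA — ATG at 19, stop TAA at 28 → 12 nt.
Frame -2: GGA CTA ACG TTC TGT TCA TGA ATG GGT AAC CAG CGT GTC TGA GCC GAT CAT AGA TAT GCT GCT GTA ATT CAG AAA TGT TAG — ATG at 23, stop TGA at 41 → 21 nt.
Frame -3: GAC TAA CGT TCT GTT CAT GAA TGG GTA ACC AGC GTG TCT GAG CCG ATC ATA GAT ATG CTG CTG TAA TTC AGA AAT GTT AGG — ATG at 57, stop TAA at 66 → 12 nt.
Forward-strand max 36 nt; reverse-strand max 21 nt. The forward strand has the longer ORF.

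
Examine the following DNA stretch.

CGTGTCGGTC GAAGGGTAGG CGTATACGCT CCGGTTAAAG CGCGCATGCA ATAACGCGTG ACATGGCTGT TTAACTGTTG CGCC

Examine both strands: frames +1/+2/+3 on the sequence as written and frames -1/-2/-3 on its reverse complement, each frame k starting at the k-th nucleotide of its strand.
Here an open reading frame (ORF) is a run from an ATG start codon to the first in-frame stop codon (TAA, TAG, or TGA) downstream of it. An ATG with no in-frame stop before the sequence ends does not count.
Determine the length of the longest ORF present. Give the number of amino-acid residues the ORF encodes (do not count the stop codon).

Reverse complement (5'→3'): GGCGCAACAGTTAAACAGCCATGTCACGCGTTATTGCATGCGCGCTTTAACCGGAGCGTATACGCCTACCCTTCGACCGACACG
Frame +1: CGT GTC GGT CGA AGG GTA GGC GTA TAC GCT CCG GTT AAA GCG CGC ATG CAA TAA CGC GTG ACA TGG CTG TTT AAC TGT TGC GCC — ATG at 46, stop TAA at 52 → 9 nt.
Frame +2: GTG TCG GTC GAA GGG TAG GCG TAT ACG CTC CGG TTA AAG CGC GCA TGC AAT AAC GCG TGA CAT GGC TGT TTA ACT GTT GCG — no ATG→stop ORF.
Frame +3: TGT CGG TCG AAG GGT AGG CGT ATA CGC TCC GGT TAA AGC GCG CAT GCA ATA ACG CGT GAC ATG GCT GTT TAA CTG TTG CGC — ATG at 63, stop TAA at 72 → 12 nt.
Frame -1: GGC GCA ACA GTT AAA CAG CCA TGT CAC GCG TTA TTG CAT GCG CGC TTT AAC CGG AGC GTA TAC GCC TAC CCT TCG ACC GAC ACG — no ATG→stop ORF.
Frame -2: GCG CAA CAG TTA AAC AGC CAT GTC ACG CGT TAT TGC ATG CGC GCT TTA ACC GGA GCG TAT ACG CCT ACC CTT CGA CCG ACA — no ATG→stop ORF.
Frame -3: CGC AAC AGT TAA ACA GCC ATG TCA CGC GTT ATT GCA TGC GCG CTT TAA CCG GAG CGT ATA CGC CTA CCC TTC GAC CGA CAC — ATG at 21, stop TAA at 48 → 30 nt.
Longest: frame -3, positions 21–50, 30 nt = 10 codons = 9 aa. → 9 amino acids.

9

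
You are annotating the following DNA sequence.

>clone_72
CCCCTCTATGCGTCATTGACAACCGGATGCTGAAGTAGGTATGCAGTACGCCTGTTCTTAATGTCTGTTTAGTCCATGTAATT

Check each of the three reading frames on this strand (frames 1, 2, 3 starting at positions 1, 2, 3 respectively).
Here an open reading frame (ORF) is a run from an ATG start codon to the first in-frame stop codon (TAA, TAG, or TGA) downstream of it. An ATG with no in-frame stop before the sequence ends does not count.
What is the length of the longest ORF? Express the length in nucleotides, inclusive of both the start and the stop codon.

21

Frame 1: CCC CTC TAT GCG TCA TTG ACA ACC GGA TGC TGA AGT AGG TAT GCA GTA CGC CTG TTC TTA ATG TCT GTT TAG TCC ATG TAA — ATG at 61, stop TAG at 70 → 12 nt; ATG at 76, stop TAA at 79 → 6 nt.
Frame 2: CCC TCT ATG CGT CAT TGA CAA CCG GAT GCT GAA GTA GGT ATG CAG TAC GCC TGT TCT TAA TGT CTG TTT AGT CCA TGT AAT — ATG at 8, stop TGA at 17 → 12 nt; ATG at 41, stop TAA at 59 → 21 nt.
Frame 3: CCT CTA TGC GTC ATT GAC AAC CGG ATG CTG AAG TAG GTA TGC AGT ACG CCT GTT CTT AAT GTC TGT TTA GTC CAT GTA ATT — ATG at 27, stop TAG at 36 → 12 nt.
Longest: frame 2, positions 41–61, 21 nt = 7 codons = 6 aa. → 21 nucleotides.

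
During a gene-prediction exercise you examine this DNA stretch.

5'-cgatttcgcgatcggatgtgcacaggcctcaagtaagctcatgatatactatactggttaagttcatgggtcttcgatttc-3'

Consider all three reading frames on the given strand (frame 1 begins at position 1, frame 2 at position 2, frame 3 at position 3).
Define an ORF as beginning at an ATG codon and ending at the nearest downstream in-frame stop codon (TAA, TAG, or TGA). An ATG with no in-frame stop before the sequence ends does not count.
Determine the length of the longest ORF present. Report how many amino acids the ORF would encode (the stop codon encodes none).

Frame 1: CGA TTT CGC GAT CGG ATG TGC ACA GGC CTC AAG TAA GCT CAT GAT ATA CTA TAC TGG TTA AGT TCA TGG GTC TTC GAT TTC — ATG at 16, stop TAA at 34 → 21 nt.
Frame 2: GAT TTC GCG ATC GGA TGT GCA CAG GCC TCA AGT AAG CTC ATG ATA TAC TAT ACT GGT TAA GTT CAT GGG TCT TCG ATT — ATG at 41, stop TAA at 59 → 21 nt.
Frame 3: ATT TCG CGA TCG GAT GTG CAC AGG CCT CAA GTA AGC TCA TGA TAT ACT ATA CTG GTT AAG TTC ATG GGT CTT CGA TTT — no ATG→stop ORF.
Longest: frame 1, positions 16–36, 21 nt = 7 codons = 6 aa. → 6 amino acids.

6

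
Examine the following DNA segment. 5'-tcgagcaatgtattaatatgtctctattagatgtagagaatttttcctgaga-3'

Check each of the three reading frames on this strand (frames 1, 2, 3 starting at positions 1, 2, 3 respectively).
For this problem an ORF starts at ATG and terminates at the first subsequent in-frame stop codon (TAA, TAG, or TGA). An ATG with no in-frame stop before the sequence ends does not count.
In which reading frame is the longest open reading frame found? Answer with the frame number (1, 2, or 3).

3

Frame 1: TCG AGC AAT GTA TTA ATA TGT CTC TAT TAG ATG TAG AGA ATT TTT CCT GAG — ATG at 31, stop TAG at 34 → 6 nt.
Frame 2: CGA GCA ATG TAT TAA TAT GTC TCT ATT AGA TGT AGA GAA TTT TTC CTG AGA — ATG at 8, stop TAA at 14 → 9 nt.
Frame 3: GAG CAA TGT ATT AAT ATG TCT CTA TTA GAT GTA GAG AAT TTT TCC TGA — ATG at 18, stop TGA at 48 → 33 nt.
Longest ORF is 33 nt in frame 3 (positions 18–50).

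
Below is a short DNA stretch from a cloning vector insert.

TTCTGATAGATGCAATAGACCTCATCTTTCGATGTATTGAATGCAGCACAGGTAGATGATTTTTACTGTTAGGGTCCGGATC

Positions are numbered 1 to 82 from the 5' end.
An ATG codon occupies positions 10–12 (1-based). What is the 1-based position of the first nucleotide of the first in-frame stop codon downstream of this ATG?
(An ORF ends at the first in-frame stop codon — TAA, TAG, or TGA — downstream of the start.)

Codons from position 10: ATG (10–12), CAA (13–15), TAG (16–18).
TAG is a stop codon; it begins at position 16.

16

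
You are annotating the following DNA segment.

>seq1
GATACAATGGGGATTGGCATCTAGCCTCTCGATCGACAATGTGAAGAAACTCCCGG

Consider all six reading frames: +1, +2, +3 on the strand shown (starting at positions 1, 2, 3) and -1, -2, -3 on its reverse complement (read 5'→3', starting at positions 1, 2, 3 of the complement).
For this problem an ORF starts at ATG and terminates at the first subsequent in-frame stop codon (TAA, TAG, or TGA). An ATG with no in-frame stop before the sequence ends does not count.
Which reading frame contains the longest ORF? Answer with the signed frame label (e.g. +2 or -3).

+1

Reverse complement (5'→3'): CCGGGAGTTTCTTCACATTGTCGATCGAGAGGCTAGATGCCAATCCCCATTGTATC
Frame +1: GAT ACA ATG GGG ATT GGC ATC TAG CCT CTC GAT CGA CAA TGT GAA GAA ACT CCC — ATG at 7, stop TAG at 22 → 18 nt.
Frame +2: ATA CAA TGG GGA TTG GCA TCT AGC CTC TCG ATC GAC AAT GTG AAG AAA CTC CCG — no ATG→stop ORF.
Frame +3: TAC AAT GGG GAT TGG CAT CTA GCC TCT CGA TCG ACA ATG TGA AGA AAC TCC CGG — ATG at 39, stop TGA at 42 → 6 nt.
Frame -1: CCG GGA GTT TCT TCA CAT TGT CGA TCG AGA GGC TAG ATG CCA ATC CCC ATT GTA — no ATG→stop ORF.
Frame -2: CGG GAG TTT CTT CAC ATT GTC GAT CGA GAG GCT AGA TGC CAA TCC CCA TTG TAT — no ATG→stop ORF.
Frame -3: GGG AGT TTC TTC ACA TTG TCG ATC GAG AGG CTA GAT GCC AAT CCC CAT TGT ATC — no ATG→stop ORF.
Longest ORF is 18 nt in frame +1 (positions 7–24).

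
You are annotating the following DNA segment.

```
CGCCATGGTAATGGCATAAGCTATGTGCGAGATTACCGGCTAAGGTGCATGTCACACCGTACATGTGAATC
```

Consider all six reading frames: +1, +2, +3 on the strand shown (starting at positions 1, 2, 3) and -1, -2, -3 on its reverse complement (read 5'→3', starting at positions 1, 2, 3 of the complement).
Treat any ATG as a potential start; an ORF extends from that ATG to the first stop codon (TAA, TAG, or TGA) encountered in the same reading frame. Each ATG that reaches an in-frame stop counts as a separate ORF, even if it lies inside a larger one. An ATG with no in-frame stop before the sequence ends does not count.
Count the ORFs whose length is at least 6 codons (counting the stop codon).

2

Reverse complement (5'→3'): GATTCACATGTACGGTGTGACATGCACCTTAGCCGGTAATCTCGCACATAGCTTATGCCATTACCATGGCG
Frame +1: CGC CAT GGT AAT GGC ATA AGC TAT GTG CGA GAT TAC CGG CTA AGG TGC ATG TCA CAC CGT ACA TGT GAA — no ATG→stop ORF.
Frame +2: GCC ATG GTA ATG GCA TAA GCT ATG TGC GAG ATT ACC GGC TAA GGT GCA TGT CAC ACC GTA CAT GTG AAT — ATG at 5, stop TAA at 17 → 15 nt; ATG at 11, stop TAA at 17 → 9 nt; ATG at 23, stop TAA at 41 → 21 nt.
Frame +3: CCA TGG TAA TGG CAT AAG CTA TGT GCG AGA TTA CCG GCT AAG GTG CAT GTC ACA CCG TAC ATG TGA ATC — ATG at 63, stop TGA at 66 → 6 nt.
Frame -1: GAT TCA CAT GTA CGG TGT GAC ATG CAC CTT AGC CGG TAA TCT CGC ACA TAG CTT ATG CCA TTA CCA TGG — ATG at 22, stop TAA at 37 → 18 nt.
Frame -2: ATT CAC ATG TAC GGT GTG ACA TGC ACC TTA GCC GGT AAT CTC GCA CAT AGC TTA TGC CAT TAC CAT GGC — no ATG→stop ORF.
Frame -3: TTC ACA TGT ACG GTG TGA CAT GCA CCT TAG CCG GTA ATC TCG CAC ATA GCT TAT GCC ATT ACC ATG GCG — no ATG→stop ORF.
ORFs ≥ 6 codons: frame +2 23–43 (7 codons), frame -1 22–39 (6 codons). Count = 2.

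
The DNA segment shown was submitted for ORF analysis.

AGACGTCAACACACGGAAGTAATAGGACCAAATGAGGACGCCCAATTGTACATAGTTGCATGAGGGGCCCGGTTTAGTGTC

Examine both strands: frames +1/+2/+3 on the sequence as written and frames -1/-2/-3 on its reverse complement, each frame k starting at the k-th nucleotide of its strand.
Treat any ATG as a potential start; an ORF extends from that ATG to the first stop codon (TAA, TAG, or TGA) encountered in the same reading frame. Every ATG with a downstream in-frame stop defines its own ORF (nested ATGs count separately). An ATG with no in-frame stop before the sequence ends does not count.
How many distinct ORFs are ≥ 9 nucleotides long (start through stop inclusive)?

3

Reverse complement (5'→3'): GACACTAAACCGGGCCCCTCATGCAACTATGTACAATTGGGCGTCCTCATTTGGTCCTATTACTTCCGTGTGTTGACGTCT
Frame +1: AGA CGT CAA CAC ACG GAA GTA ATA GGA CCA AAT GAG GAC GCC CAA TTG TAC ATA GTT GCA TGA GGG GCC CGG TTT AGT GTC — no ATG→stop ORF.
Frame +2: GAC GTC AAC ACA CGG AAG TAA TAG GAC CAA ATG AGG ACG CCC AAT TGT ACA TAG TTG CAT GAG GGG CCC GGT TTA GTG — ATG at 32, stop TAG at 53 → 24 nt.
Frame +3: ACG TCA ACA CAC GGA AGT AAT AGG ACC AAA TGA GGA CGC CCA ATT GTA CAT AGT TGC ATG AGG GGC CCG GTT TAG TGT — ATG at 60, stop TAG at 75 → 18 nt.
Frame -1: GAC ACT AAA CCG GGC CCC TCA TGC AAC TAT GTA CAA TTG GGC GTC CTC ATT TGG TCC TAT TAC TTC CGT GTG TTG ACG TCT — no ATG→stop ORF.
Frame -2: ACA CTA AAC CGG GCC CCT CAT GCA ACT ATG TAC AAT TGG GCG TCC TCA TTT GGT CCT ATT ACT TCC GTG TGT TGA CGT — ATG at 29, stop TGA at 74 → 48 nt.
Frame -3: CAC TAA ACC GGG CCC CTC ATG CAA CTA TGT ACA ATT GGG CGT CCT CAT TTG GTC CTA TTA CTT CCG TGT GTT GAC GTC — no ATG→stop ORF.
ORFs ≥ 9 nucleotides: frame +2 32–55 (24 nucleotides), frame +3 60–77 (18 nucleotides), frame -2 29–76 (48 nucleotides). Count = 3.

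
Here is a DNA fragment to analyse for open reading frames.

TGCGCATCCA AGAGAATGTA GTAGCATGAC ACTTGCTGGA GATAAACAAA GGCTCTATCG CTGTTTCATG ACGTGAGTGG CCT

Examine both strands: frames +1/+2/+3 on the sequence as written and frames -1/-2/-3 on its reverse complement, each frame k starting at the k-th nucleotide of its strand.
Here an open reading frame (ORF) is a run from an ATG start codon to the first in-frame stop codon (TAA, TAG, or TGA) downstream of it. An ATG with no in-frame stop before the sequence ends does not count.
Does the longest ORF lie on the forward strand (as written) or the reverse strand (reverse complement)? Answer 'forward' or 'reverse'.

Reverse complement (5'→3'): AGGCCACTCACGTCATGAAACAGCGATAGAGCCTTTGTTTATCTCCAGCAAGTGTCATGCTACTACATTCTCTTGGATGCGCA
Frame +1: TGC GCA TCC AAG AGA ATG TAG TAG CAT GAC ACT TGC TGG AGA TAA ACA AAG GCT CTA TCG CTG TTT CAT GAC GTG AGT GGC — ATG at 16, stop TAG at 19 → 6 nt.
Frame +2: GCG CAT CCA AGA GAA TGT AGT AGC ATG ACA CTT GCT GGA GAT AAA CAA AGG CTC TAT CGC TGT TTC ATG ACG TGA GTG GCC — ATG at 26, stop TGA at 74 → 51 nt; ATG at 68, stop TGA at 74 → 9 nt.
Frame +3: CGC ATC CAA GAG AAT GTA GTA GCA TGA CAC TTG CTG GAG ATA AAC AAA GGC TCT ATC GCT GTT TCA TGA CGT GAG TGG CCT — no ATG→stop ORF.
Frame -1: AGG CCA CTC ACG TCA TGA AAC AGC GAT AGA GCC TTT GTT TAT CTC CAG CAA GTG TCA TGC TAC TAC ATT CTC TTG GAT GCG — no ATG→stop ORF.
Frame -2: GGC CAC TCA CGT CAT GAA ACA GCG ATA GAG CCT TTG TTT ATC TCC AGC AAG TGT CAT GCT ACT ACA TTC TCT TGG ATG CGC — no ATG→stop ORF.
Frame -3: GCC ACT CAC GTC ATG AAA CAG CGA TAG AGC CTT TGT TTA TCT CCA GCA AGT GTC ATG CTA CTA CAT TCT CTT GGA TGC GCA — ATG at 15, stop TAG at 27 → 15 nt.
Forward-strand max 51 nt; reverse-strand max 15 nt. The forward strand has the longer ORF.

forward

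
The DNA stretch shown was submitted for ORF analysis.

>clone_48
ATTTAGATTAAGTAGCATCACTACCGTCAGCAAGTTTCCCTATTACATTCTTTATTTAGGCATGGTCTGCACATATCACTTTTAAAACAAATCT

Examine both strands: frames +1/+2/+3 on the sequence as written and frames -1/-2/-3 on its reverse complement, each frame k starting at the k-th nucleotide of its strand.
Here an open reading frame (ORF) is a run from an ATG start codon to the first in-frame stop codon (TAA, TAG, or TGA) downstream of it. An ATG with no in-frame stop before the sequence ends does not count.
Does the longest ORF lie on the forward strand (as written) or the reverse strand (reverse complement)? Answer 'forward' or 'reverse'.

reverse

Reverse complement (5'→3'): AGATTTGTTTTAAAAGTGATATGTGCAGACCATGCCTAAATAAAGAATGTAATAGGGAAACTTGCTGACGGTAGTGATGCTACTTAATCTAAAT
Frame +1: ATT TAG ATT AAG TAG CAT CAC TAC CGT CAG CAA GTT TCC CTA TTA CAT TCT TTA TTT AGG CAT GGT CTG CAC ATA TCA CTT TTA AAA CAA ATC — no ATG→stop ORF.
Frame +2: TTT AGA TTA AGT AGC ATC ACT ACC GTC AGC AAG TTT CCC TAT TAC ATT CTT TAT TTA GGC ATG GTC TGC ACA TAT CAC TTT TAA AAC AAA TCT — ATG at 62, stop TAA at 83 → 24 nt.
Frame +3: TTA GAT TAA GTA GCA TCA CTA CCG TCA GCA AGT TTC CCT ATT ACA TTC TTT ATT TAG GCA TGG TCT GCA CAT ATC ACT TTT AAA ACA AAT — no ATG→stop ORF.
Frame -1: AGA TTT GTT TTA AAA GTG ATA TGT GCA GAC CAT GCC TAA ATA AAG AAT GTA ATA GGG AAA CTT GCT GAC GGT AGT GAT GCT ACT TAA TCT AAA — no ATG→stop ORF.
Frame -2: GAT TTG TTT TAA AAG TGA TAT GTG CAG ACC ATG CCT AAA TAA AGA ATG TAA TAG GGA AAC TTG CTG ACG GTA GTG ATG CTA CTT AAT CTA AAT — ATG at 32, stop TAA at 41 → 12 nt; ATG at 47, stop TAA at 50 → 6 nt.
Frame -3: ATT TGT TTT AAA AGT GAT ATG TGC AGA CCA TGC CTA AAT AAA GAA TGT AAT AGG GAA ACT TGC TGA CGG TAG TGA TGC TAC TTA ATC TAA — ATG at 21, stop TGA at 66 → 48 nt.
Forward-strand max 24 nt; reverse-strand max 48 nt. The reverse strand has the longer ORF.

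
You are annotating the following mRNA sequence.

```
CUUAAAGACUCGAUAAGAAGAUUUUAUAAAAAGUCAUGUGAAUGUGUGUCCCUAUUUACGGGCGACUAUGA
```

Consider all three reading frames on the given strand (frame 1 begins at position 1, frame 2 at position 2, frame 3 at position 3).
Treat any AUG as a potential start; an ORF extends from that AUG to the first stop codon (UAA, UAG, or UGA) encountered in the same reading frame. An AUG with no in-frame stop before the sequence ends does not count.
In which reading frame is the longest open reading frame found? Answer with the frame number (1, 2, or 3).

3

Frame 1: CUU AAA GAC UCG AUA AGA AGA UUU UAU AAA AAG UCA UGU GAA UGU GUG UCC CUA UUU ACG GGC GAC UAU — no AUG→stop ORF.
Frame 2: UUA AAG ACU CGA UAA GAA GAU UUU AUA AAA AGU CAU GUG AAU GUG UGU CCC UAU UUA CGG GCG ACU AUG — no AUG→stop ORF.
Frame 3: UAA AGA CUC GAU AAG AAG AUU UUA UAA AAA GUC AUG UGA AUG UGU GUC CCU AUU UAC GGG CGA CUA UGA — AUG at 36, stop UGA at 39 → 6 nt; AUG at 42, stop UGA at 69 → 30 nt.
Longest ORF is 30 nt in frame 3 (positions 42–71).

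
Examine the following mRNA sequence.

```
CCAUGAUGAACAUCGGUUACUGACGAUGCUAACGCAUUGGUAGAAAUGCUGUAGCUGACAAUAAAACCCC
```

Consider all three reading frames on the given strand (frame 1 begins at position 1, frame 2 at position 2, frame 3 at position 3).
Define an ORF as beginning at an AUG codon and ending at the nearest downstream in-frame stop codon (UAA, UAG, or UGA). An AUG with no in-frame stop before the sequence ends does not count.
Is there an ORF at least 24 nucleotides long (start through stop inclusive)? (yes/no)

no

Frame 1: CCA UGA UGA ACA UCG GUU ACU GAC GAU GCU AAC GCA UUG GUA GAA AUG CUG UAG CUG ACA AUA AAA CCC — AUG at 46, stop UAG at 52 → 9 nt.
Frame 2: CAU GAU GAA CAU CGG UUA CUG ACG AUG CUA ACG CAU UGG UAG AAA UGC UGU AGC UGA CAA UAA AAC CCC — AUG at 26, stop UAG at 41 → 18 nt.
Frame 3: AUG AUG AAC AUC GGU UAC UGA CGA UGC UAA CGC AUU GGU AGA AAU GCU GUA GCU GAC AAU AAA ACC — AUG at 3, stop UGA at 21 → 21 nt; AUG at 6, stop UGA at 21 → 18 nt.
Largest ORF found is 21 nucleotides < 24, so no.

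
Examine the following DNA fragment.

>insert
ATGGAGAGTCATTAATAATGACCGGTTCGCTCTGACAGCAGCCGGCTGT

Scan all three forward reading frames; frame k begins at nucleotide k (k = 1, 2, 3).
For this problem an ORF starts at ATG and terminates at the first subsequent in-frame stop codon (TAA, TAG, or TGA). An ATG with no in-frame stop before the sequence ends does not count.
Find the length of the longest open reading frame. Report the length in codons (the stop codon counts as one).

6

Frame 1: ATG GAG AGT CAT TAA TAA TGA CCG GTT CGC TCT GAC AGC AGC CGG CTG — ATG at 1, stop TAA at 13 → 15 nt.
Frame 2: TGG AGA GTC ATT AAT AAT GAC CGG TTC GCT CTG ACA GCA GCC GGC TGT — no ATG→stop ORF.
Frame 3: GGA GAG TCA TTA ATA ATG ACC GGT TCG CTC TGA CAG CAG CCG GCT — ATG at 18, stop TGA at 33 → 18 nt.
Longest: frame 3, positions 18–35, 18 nt = 6 codons = 5 aa. → 6 codons.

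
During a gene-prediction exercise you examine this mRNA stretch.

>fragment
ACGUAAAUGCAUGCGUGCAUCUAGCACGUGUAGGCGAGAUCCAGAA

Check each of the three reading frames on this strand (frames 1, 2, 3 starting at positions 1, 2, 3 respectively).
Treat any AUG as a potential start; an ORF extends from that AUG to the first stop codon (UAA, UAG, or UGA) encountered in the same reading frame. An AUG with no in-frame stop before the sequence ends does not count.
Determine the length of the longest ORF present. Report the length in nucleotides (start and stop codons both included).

Frame 1: ACG UAA AUG CAU GCG UGC AUC UAG CAC GUG UAG GCG AGA UCC AGA — AUG at 7, stop UAG at 22 → 18 nt.
Frame 2: CGU AAA UGC AUG CGU GCA UCU AGC ACG UGU AGG CGA GAU CCA GAA — no AUG→stop ORF.
Frame 3: GUA AAU GCA UGC GUG CAU CUA GCA CGU GUA GGC GAG AUC CAG — no AUG→stop ORF.
Longest: frame 1, positions 7–24, 18 nt = 6 codons = 5 aa. → 18 nucleotides.

18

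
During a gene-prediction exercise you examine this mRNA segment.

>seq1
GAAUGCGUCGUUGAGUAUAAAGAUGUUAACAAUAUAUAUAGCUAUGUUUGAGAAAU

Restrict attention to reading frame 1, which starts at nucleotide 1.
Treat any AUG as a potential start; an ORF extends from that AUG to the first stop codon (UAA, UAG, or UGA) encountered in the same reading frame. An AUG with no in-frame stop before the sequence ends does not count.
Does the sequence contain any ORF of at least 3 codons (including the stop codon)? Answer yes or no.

Frame 1: GAA UGC GUC GUU GAG UAU AAA GAU GUU AAC AAU AUA UAU AGC UAU GUU UGA GAA — no AUG→stop ORF.
Largest ORF found is 0 codons < 3, so no.

no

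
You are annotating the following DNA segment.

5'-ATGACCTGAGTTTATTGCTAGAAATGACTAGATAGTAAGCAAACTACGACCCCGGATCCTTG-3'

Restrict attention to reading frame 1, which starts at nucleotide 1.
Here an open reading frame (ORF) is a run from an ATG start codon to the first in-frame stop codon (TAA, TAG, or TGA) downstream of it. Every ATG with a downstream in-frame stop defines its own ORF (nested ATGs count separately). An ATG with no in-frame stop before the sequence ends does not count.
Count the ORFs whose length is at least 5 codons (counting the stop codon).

Frame 1: ATG ACC TGA GTT TAT TGC TAG AAA TGA CTA GAT AGT AAG CAA ACT ACG ACC CCG GAT CCT — ATG at 1, stop TGA at 7 → 9 nt.
No ORF reaches 5 codons. Count = 0.

0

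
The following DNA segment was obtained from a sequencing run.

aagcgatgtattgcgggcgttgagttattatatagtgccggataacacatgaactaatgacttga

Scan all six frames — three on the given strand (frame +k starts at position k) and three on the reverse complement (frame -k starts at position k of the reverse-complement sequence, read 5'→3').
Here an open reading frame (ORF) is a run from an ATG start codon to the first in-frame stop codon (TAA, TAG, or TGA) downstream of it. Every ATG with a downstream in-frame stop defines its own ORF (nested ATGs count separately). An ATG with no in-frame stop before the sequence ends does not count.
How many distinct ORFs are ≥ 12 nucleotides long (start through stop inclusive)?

Reverse complement (5'→3'): TCAAGTCATTAGTTCATGTGTTATCCGGCACTATATAATAACTCAACGCCCGCAATACATCGCTT
Frame +1: AAG CGA TGT ATT GCG GGC GTT GAG TTA TTA TAT AGT GCC GGA TAA CAC ATG AAC TAA TGA CTT — ATG at 49, stop TAA at 55 → 9 nt.
Frame +2: AGC GAT GTA TTG CGG GCG TTG AGT TAT TAT ATA GTG CCG GAT AAC ACA TGA ACT AAT GAC TTG — no ATG→stop ORF.
Frame +3: GCG ATG TAT TGC GGG CGT TGA GTT ATT ATA TAG TGC CGG ATA ACA CAT GAA CTA ATG ACT TGA — ATG at 6, stop TGA at 21 → 18 nt; ATG at 57, stop TGA at 63 → 9 nt.
Frame -1: TCA AGT CAT TAG TTC ATG TGT TAT CCG GCA CTA TAT AAT AAC TCA ACG CCC GCA ATA CAT CGC — no ATG→stop ORF.
Frame -2: CAA GTC ATT AGT TCA TGT GTT ATC CGG CAC TAT ATA ATA ACT CAA CGC CCG CAA TAC ATC GCT — no ATG→stop ORF.
Frame -3: AAG TCA TTA GTT CAT GTG TTA TCC GGC ACT ATA TAA TAA CTC AAC GCC CGC AAT ACA TCG CTT — no ATG→stop ORF.
ORFs ≥ 12 nucleotides: frame +3 6–23 (18 nucleotides). Count = 1.

1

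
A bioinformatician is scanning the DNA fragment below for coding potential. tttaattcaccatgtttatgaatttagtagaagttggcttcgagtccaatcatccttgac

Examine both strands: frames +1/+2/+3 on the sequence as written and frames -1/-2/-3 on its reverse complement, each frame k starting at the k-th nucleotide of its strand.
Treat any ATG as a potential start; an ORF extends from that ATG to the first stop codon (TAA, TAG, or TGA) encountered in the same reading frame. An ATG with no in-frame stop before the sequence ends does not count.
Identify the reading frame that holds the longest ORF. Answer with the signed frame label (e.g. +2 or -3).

Reverse complement (5'→3'): GTCAAGGATGATTGGACTCGAAGCCAACTTCTACTAAATTCATAAACATGGTGAATTAAA
Frame +1: TTT AAT TCA CCA TGT TTA TGA ATT TAG TAG AAG TTG GCT TCG AGT CCA ATC ATC CTT GAC — no ATG→stop ORF.
Frame +2: TTA ATT CAC CAT GTT TAT GAA TTT AGT AGA AGT TGG CTT CGA GTC CAA TCA TCC TTG — no ATG→stop ORF.
Frame +3: TAA TTC ACC ATG TTT ATG AAT TTA GTA GAA GTT GGC TTC GAG TCC AAT CAT CCT TGA — ATG at 12, stop TGA at 57 → 48 nt; ATG at 18, stop TGA at 57 → 42 nt.
Frame -1: GTC AAG GAT GAT TGG ACT CGA AGC CAA CTT CTA CTA AAT TCA TAA ACA TGG TGA ATT AAA — no ATG→stop ORF.
Frame -2: TCA AGG ATG ATT GGA CTC GAA GCC AAC TTC TAC TAA ATT CAT AAA CAT GGT GAA TTA — ATG at 8, stop TAA at 35 → 30 nt.
Frame -3: CAA GGA TGA TTG GAC TCG AAG CCA ACT TCT ACT AAA TTC ATA AAC ATG GTG AAT TAA — ATG at 48, stop TAA at 57 → 12 nt.
Longest ORF is 48 nt in frame +3 (positions 12–59).

+3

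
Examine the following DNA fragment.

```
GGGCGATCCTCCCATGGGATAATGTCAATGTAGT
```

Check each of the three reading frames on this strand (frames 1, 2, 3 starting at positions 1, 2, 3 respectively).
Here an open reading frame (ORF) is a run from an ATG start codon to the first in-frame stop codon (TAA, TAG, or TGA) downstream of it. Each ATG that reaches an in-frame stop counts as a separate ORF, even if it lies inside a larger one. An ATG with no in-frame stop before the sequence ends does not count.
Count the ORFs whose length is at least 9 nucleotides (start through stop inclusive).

Frame 1: GGG CGA TCC TCC CAT GGG ATA ATG TCA ATG TAG — ATG at 22, stop TAG at 31 → 12 nt; ATG at 28, stop TAG at 31 → 6 nt.
Frame 2: GGC GAT CCT CCC ATG GGA TAA TGT CAA TGT AGT — ATG at 14, stop TAA at 20 → 9 nt.
Frame 3: GCG ATC CTC CCA TGG GAT AAT GTC AAT GTA — no ATG→stop ORF.
ORFs ≥ 9 nucleotides: frame 1 22–33 (12 nucleotides), frame 2 14–22 (9 nucleotides). Count = 2.

2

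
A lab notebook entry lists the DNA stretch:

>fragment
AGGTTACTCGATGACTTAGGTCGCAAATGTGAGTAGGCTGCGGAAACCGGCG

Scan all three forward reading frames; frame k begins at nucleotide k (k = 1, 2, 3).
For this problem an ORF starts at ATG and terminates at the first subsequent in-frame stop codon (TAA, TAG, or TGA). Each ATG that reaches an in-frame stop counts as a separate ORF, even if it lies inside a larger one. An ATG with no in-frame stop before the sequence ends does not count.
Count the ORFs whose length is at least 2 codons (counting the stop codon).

2

Frame 1: AGG TTA CTC GAT GAC TTA GGT CGC AAA TGT GAG TAG GCT GCG GAA ACC GGC — no ATG→stop ORF.
Frame 2: GGT TAC TCG ATG ACT TAG GTC GCA AAT GTG AGT AGG CTG CGG AAA CCG GCG — ATG at 11, stop TAG at 17 → 9 nt.
Frame 3: GTT ACT CGA TGA CTT AGG TCG CAA ATG TGA GTA GGC TGC GGA AAC CGG — ATG at 27, stop TGA at 30 → 6 nt.
ORFs ≥ 2 codons: frame 2 11–19 (3 codons), frame 3 27–32 (2 codons). Count = 2.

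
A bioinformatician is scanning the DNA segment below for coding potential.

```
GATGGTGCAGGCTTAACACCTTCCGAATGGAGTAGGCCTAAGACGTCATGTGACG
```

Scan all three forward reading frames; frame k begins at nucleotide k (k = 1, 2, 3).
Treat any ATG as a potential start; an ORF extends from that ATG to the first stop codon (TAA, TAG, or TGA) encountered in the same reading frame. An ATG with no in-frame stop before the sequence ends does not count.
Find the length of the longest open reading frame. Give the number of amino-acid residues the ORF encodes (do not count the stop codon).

Frame 1: GAT GGT GCA GGC TTA ACA CCT TCC GAA TGG AGT AGG CCT AAG ACG TCA TGT GAC — no ATG→stop ORF.
Frame 2: ATG GTG CAG GCT TAA CAC CTT CCG AAT GGA GTA GGC CTA AGA CGT CAT GTG ACG — ATG at 2, stop TAA at 14 → 15 nt.
Frame 3: TGG TGC AGG CTT AAC ACC TTC CGA ATG GAG TAG GCC TAA GAC GTC ATG TGA — ATG at 27, stop TAG at 33 → 9 nt; ATG at 48, stop TGA at 51 → 6 nt.
Longest: frame 2, positions 2–16, 15 nt = 5 codons = 4 aa. → 4 amino acids.

4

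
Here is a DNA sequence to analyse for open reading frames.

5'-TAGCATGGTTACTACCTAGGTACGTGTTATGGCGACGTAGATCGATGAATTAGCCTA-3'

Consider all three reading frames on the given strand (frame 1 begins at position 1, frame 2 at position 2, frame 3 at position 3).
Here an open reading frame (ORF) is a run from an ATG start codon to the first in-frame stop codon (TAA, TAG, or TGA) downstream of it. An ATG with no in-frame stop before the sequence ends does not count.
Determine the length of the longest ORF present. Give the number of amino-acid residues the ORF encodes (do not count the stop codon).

Frame 1: TAG CAT GGT TAC TAC CTA GGT ACG TGT TAT GGC GAC GTA GAT CGA TGA ATT AGC CTA — no ATG→stop ORF.
Frame 2: AGC ATG GTT ACT ACC TAG GTA CGT GTT ATG GCG ACG TAG ATC GAT GAA TTA GCC — ATG at 5, stop TAG at 17 → 15 nt; ATG at 29, stop TAG at 38 → 12 nt.
Frame 3: GCA TGG TTA CTA CCT AGG TAC GTG TTA TGG CGA CGT AGA TCG ATG AAT TAG CCT — ATG at 45, stop TAG at 51 → 9 nt.
Longest: frame 2, positions 5–19, 15 nt = 5 codons = 4 aa. → 4 amino acids.

4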